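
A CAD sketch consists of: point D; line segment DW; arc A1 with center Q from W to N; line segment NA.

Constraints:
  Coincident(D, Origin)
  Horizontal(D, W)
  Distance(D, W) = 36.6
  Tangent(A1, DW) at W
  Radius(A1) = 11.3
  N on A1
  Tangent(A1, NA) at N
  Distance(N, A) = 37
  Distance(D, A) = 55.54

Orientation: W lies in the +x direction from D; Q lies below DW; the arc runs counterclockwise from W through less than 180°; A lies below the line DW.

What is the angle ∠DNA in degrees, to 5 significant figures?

117.02°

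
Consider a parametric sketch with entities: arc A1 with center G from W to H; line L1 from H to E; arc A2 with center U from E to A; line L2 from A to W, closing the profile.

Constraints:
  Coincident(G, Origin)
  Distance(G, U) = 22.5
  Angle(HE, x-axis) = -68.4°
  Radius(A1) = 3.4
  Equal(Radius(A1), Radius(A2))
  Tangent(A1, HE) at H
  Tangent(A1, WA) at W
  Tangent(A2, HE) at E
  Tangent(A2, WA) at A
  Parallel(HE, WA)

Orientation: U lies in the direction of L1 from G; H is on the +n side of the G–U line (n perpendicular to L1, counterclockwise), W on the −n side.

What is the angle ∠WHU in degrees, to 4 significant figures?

81.41°

The slot axis is L1's direction at -68.4°, so u = (cos -68.4°, sin -68.4°) = (0.3681, -0.9298) and n = (−sin -68.4°, cos -68.4°) = (0.9298, 0.3681). G is at the origin and U lies 22.5 along u from G, so U = 22.5·u = (8.283, -20.92). Tangency of A1 to both parallel lines with radius 3.4 puts H and W at G ± 3.4·n: H = (3.161, 1.252), W = (-3.161, -1.252). Then cos ∠WHU = HW·HU / (|HW||HU|), giving 81.41°.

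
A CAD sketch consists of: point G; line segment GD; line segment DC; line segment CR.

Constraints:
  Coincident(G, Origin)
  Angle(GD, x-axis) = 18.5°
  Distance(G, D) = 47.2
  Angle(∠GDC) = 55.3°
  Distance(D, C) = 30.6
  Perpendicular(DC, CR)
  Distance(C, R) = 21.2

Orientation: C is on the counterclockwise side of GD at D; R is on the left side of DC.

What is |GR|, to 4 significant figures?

18.00

G is at the origin; GD runs at 18.5° with length 47.2, so D = 47.2·(cos 18.5°, sin 18.5°) = (44.76, 14.98). ∠GDC = 55.3°, so DC runs at 18.5° + (180° − 55.3°) = 143.2° from the x-axis; with |DC| = 30.6, C = D + 30.6·(cos 143.2°, sin 143.2°) = (20.26, 33.31). DC ⟂ CR; with |CR| = 21.2 on the left of DC, R = C + 21.2·(-0.5990, -0.8007) = (7.559, 16.33). Then |GR| = |R − G| = 18.00.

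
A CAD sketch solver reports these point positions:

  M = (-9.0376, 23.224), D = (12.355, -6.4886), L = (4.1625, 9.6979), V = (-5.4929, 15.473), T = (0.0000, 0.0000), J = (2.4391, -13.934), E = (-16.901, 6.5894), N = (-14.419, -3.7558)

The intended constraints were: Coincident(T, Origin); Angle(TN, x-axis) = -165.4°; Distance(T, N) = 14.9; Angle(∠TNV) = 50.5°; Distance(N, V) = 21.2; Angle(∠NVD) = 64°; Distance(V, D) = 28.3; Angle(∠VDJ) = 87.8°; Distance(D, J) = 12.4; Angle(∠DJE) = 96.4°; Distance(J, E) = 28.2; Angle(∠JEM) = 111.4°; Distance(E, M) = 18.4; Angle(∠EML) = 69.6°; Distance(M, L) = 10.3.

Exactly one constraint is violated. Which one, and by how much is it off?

Distance(M, L) = 10.3 — off by 8.60.

T = (0.00, 0.00) ✓; TN at -165.4° ✓; |TN| = 14.90 ✓; ∠TNV = 50.50° ✓; |NV| = 21.20 ✓; ∠NVD = 64.00° ✓; |VD| = 28.30 ✓; ∠VDJ = 87.80° ✓; |DJ| = 12.40 ✓; ∠DJE = 96.40° ✓; |JE| = 28.20 ✓; ∠JEM = 111.4° ✓; |EM| = 18.40 ✓; ∠EML = 69.60° ✓; |ML| = 18.90 ✗.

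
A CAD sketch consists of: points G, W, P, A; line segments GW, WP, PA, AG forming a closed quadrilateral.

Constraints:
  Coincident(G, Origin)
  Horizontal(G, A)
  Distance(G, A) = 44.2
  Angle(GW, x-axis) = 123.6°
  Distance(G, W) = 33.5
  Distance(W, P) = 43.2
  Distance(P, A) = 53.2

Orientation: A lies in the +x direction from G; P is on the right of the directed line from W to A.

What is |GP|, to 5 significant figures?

15.539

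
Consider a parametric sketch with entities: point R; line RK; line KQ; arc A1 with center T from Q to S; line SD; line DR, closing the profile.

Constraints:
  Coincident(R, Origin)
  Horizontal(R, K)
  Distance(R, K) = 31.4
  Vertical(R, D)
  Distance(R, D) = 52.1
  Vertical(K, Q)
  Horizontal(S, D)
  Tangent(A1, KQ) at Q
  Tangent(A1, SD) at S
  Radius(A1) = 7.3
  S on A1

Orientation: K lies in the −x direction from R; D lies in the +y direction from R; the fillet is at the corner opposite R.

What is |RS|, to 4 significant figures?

57.40

R is at the origin; RK is horizontal with |RK| = 31.4 and K on the −x side, so K = (-31.40, 0.000). R and D share the same x with |RD| = 52.1 and D on the +y side, so D = (0.000, 52.10). The virtual corner opposite R is at (-31.40, 52.10). The tangent condition forces TQ to be normal to KQ and tangency of A1 to SD means the radius TS is perpendicular to SD, with radius 7.3, so the center T sits 7.3 in from both sides at T = (-24.10, 44.80). That places the tangent points at Q = (-31.40, 44.80) on KQ and S = (-24.10, 52.10) on SD. Then |RS| = |S − R| = 57.40.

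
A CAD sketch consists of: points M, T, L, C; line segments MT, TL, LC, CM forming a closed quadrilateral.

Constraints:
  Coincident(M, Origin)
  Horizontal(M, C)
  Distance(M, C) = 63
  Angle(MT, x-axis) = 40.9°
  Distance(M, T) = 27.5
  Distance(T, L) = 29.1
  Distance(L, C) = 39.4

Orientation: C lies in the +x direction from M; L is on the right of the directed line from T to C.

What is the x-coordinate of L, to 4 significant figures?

25.10

M is at the origin; MC is horizontal with |MC| = 63.0 and C in +x, so C = (63.0, 0). MT runs at 40.9° with |MT| = 27.5, so T = (20.79, 18.01). L is determined by |TL| = 29.1 and |LC| = 39.4 together: it lies at the intersection of circle(T, 29.1) and circle(C, 39.4). With |TC| = 45.89, the foot of the radical line on TC is 15.26 from T and the perpendicular offset is √(29.1² − 15.26²) = 24.78. Taking the right-of-TC solution: L = (25.10, -10.77).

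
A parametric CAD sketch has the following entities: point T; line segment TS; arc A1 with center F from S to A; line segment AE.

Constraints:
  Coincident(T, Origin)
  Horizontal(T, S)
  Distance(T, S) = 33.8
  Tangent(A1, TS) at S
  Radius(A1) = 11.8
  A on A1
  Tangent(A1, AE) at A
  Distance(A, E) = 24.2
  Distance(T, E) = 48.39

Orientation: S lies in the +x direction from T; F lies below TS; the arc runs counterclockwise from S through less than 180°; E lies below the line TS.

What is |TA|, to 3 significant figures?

27.2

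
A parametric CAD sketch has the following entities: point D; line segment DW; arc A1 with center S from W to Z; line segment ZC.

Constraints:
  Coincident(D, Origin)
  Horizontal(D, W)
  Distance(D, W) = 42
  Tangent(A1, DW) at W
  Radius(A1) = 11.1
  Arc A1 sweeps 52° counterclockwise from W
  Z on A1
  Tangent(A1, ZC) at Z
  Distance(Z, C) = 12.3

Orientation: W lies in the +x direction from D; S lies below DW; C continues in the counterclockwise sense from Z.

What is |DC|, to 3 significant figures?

29.2

D is at the origin; D and W share the same y with |DW| = 42.0 and W on the +x side, so W = (42.0, 0.00). The tangent condition forces SW to be normal to DW, so S = W + (0, -11.1) = (42.0, -11.1). On A1, W sits at bearing 90° from S; a 52° counterclockwise sweep puts Z at bearing 142°, so Z = S + 11.1·(cos 142°, sin 142°) = (33.3, -4.27). The tangent condition forces SZ to be normal to ZC, so ZC runs along (−sin 142°, cos 142°); with |ZC| = 12.3, C = (25.7, -14.0). Then |DC| = |C − D| = 29.2.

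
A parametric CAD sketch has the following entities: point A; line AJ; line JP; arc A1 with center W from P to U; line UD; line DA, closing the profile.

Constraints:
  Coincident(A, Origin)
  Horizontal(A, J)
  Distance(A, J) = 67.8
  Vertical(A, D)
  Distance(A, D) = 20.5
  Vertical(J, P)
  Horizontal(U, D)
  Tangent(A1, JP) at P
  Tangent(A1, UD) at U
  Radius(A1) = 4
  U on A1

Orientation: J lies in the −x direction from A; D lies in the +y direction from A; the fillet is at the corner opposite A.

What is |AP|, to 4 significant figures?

69.78

A is at the origin; AJ is horizontal with |AJ| = 67.8 and J on the −x side, so J = (-67.80, 0.000). A and D share the same x with |AD| = 20.5 and D on the +y side, so D = (0.000, 20.50). The virtual corner opposite A is at (-67.80, 20.50). The tangent condition forces WP to be normal to JP and the tangent condition forces WU to be normal to UD, with radius 4.0, so the center W sits 4.0 in from both sides at W = (-63.80, 16.50). That places the tangent points at P = (-67.80, 16.50) on JP and U = (-63.80, 20.50) on UD. Then |AP| = |P − A| = 69.78.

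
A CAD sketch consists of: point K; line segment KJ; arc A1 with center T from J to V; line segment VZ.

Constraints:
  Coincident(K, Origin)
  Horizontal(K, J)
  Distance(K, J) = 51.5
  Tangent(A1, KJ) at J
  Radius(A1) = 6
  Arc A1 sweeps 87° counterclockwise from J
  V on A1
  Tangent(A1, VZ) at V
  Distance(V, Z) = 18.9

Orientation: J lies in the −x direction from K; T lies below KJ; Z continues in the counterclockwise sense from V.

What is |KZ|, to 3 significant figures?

63.4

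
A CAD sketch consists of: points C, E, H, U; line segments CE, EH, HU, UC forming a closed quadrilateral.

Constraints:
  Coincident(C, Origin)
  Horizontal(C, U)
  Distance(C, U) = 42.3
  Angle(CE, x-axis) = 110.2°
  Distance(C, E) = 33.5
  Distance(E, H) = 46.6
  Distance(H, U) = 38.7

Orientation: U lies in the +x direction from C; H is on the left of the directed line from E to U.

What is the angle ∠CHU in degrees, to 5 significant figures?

53.868°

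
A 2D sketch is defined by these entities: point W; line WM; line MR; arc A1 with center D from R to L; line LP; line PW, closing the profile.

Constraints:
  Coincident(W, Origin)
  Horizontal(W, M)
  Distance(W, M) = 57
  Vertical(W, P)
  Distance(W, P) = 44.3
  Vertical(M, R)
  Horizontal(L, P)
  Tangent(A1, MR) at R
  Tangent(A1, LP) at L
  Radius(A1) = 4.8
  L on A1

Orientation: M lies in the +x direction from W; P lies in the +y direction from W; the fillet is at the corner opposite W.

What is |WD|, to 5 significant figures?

65.461

W is at the origin; W and M share the same y with |WM| = 57.0 and M on the +x side, so M = (57.000, 0.0000). W and P share the same x with |WP| = 44.3 and P on the +y side, so P = (0.0000, 44.300). The virtual corner opposite W is at (57.000, 44.300). Tangency of A1 to MR means the radius DR is perpendicular to MR and A1 meets LP tangentially, so DL is at right angles to LP, with radius 4.8, so the center D sits 4.8 in from both sides at D = (52.200, 39.500). Then |WD| = |D − W| = 65.461.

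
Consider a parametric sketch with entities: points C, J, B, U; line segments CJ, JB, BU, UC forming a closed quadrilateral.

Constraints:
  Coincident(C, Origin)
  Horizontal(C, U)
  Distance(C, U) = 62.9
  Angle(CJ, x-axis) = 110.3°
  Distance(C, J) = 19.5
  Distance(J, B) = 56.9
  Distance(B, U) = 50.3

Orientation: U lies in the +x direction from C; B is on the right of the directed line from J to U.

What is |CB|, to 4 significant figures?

37.94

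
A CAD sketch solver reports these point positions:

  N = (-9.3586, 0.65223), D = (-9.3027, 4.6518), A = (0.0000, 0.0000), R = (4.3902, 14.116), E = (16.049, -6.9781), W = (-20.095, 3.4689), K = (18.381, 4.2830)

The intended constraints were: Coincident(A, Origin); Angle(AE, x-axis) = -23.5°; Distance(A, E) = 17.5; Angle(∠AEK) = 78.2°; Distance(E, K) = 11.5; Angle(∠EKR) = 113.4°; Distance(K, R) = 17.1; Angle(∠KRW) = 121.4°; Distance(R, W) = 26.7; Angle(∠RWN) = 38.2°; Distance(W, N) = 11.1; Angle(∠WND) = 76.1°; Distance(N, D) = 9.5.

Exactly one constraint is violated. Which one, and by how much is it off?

Distance(N, D) = 9.5 — off by 5.50.

A = (0.00, 0.00) ✓; AE at -23.50° ✓; |AE| = 17.50 ✓; ∠AEK = 78.20° ✓; |EK| = 11.50 ✓; ∠EKR = 113.4° ✓; |KR| = 17.10 ✓; ∠KRW = 121.4° ✓; |RW| = 26.70 ✓; ∠RWN = 38.20° ✓; |WN| = 11.10 ✓; ∠WND = 76.10° ✓; |ND| = 4.000 ✗.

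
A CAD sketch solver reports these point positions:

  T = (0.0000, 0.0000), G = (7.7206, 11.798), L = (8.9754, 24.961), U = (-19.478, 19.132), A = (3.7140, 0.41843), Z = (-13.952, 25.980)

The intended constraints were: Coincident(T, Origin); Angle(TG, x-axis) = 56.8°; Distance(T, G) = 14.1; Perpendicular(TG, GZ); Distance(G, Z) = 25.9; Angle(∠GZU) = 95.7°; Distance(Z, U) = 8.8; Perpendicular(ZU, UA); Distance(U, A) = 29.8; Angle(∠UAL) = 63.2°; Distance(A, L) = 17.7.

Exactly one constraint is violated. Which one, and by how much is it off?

Distance(A, L) = 17.7 — off by 7.40.

T = (0.00, 0.00) ✓; TG at 56.80° ✓; |TG| = 14.10 ✓; ∠(TG, GZ) = 90.00° ✓; |GZ| = 25.90 ✓; ∠GZU = 95.70° ✓; |ZU| = 8.800 ✓; ∠(ZU, UA) = 90.00° ✓; |UA| = 29.80 ✓; ∠UAL = 63.20° ✓; |AL| = 25.10 ✗.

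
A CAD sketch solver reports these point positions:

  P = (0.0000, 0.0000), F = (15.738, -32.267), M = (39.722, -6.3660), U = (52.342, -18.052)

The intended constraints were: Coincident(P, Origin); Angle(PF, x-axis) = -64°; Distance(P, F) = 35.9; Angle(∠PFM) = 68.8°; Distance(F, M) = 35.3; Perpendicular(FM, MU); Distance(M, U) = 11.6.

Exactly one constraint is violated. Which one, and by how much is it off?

Distance(M, U) = 11.6 — off by 5.60.

P = (0.00, 0.00) ✓; PF at -64.00° ✓; |PF| = 35.90 ✓; ∠PFM = 68.80° ✓; |FM| = 35.30 ✓; ∠(FM, MU) = 90.00° ✓; |MU| = 17.20 ✗.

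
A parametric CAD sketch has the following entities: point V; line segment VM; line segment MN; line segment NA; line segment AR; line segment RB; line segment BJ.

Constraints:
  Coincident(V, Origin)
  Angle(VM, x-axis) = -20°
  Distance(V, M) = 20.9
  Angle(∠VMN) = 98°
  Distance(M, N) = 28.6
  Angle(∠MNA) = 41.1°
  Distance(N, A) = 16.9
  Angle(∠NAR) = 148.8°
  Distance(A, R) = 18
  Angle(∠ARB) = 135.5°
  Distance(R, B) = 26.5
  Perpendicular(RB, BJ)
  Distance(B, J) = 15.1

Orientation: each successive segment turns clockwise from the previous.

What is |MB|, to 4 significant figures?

23.70

∠NAR = 148.8° gives AR at 87.90° from the x-axis; with |AR| = 18.0, R = (6.134, -2.369). ∠ARB = 135.5° gives RB at 43.40° from the x-axis; with |RB| = 26.5, B = (25.39, 15.84). Then |MB| = |B − M| = 23.70.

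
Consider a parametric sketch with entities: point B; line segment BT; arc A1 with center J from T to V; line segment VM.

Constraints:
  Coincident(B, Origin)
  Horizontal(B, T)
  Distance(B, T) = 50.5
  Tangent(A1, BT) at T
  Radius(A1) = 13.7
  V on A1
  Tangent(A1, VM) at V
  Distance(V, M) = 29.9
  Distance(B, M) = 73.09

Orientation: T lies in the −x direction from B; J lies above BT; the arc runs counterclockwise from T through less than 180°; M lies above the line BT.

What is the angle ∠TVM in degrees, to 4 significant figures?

117.2°

B is at the origin; B and T share the same y with |BT| = 50.5 and T on the −x side, so T = (-50.50, 0.000). A1 meets BT tangentially, so JT is at right angles to BT, so J = T + (0, 13.7) = (-50.50, 13.70). Since JV ⟂ VM (tangency), |JM| = √(13.7² + 29.9²) = 32.89 regardless of where V sits on A1. So M lies on both circle(B, 73.09) and circle(J, 32.89); the above-BT intersection is M = (-56.82, 45.98). V is the foot of the tangent from M: V = (-39.37, 21.69).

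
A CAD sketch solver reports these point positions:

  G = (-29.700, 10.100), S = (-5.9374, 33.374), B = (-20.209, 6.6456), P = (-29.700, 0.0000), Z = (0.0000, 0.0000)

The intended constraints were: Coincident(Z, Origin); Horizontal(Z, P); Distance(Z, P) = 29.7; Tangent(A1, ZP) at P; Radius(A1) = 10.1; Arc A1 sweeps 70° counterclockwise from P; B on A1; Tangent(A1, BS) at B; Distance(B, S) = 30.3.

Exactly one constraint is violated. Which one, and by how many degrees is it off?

Tangent(A1, BS) at B — off by 8.10°.

Z = (0.00, 0.00) ✓; Z.y = 0.00, P.y = 0.00 ✓; |ZP| = 29.70 ✓; ∠(GP, PZ) = 90.00° ✓; |GP| = 10.10 ✓; bearing(G→B) − bearing(G→P) = 70.00° ✓; |GB| = 10.10 ✓; ∠(GB, BS) = 98.10° ✗; |BS| = 30.30 ✓.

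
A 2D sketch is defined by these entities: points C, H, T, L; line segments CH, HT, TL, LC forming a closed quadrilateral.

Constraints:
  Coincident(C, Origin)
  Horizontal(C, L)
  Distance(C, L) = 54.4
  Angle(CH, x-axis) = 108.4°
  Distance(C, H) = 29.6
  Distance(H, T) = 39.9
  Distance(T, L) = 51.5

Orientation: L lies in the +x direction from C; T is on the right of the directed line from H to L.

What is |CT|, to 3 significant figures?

10.3

C is at the origin; C and L share the same y with |CL| = 54.4 and L in +x, so L = (54.4, 0). CH runs at 108.4° with |CH| = 29.6, so H = (-9.34, 28.1). T is determined by |HT| = 39.9 and |TL| = 51.5 together: it lies at the intersection of circle(H, 39.9) and circle(L, 51.5). With |HL| = 69.7, the foot of the radical line on HL is 27.2 from H and the perpendicular offset is √(39.9² − 27.2²) = 29.2. Taking the right-of-HL solution: T = (3.80, -9.59).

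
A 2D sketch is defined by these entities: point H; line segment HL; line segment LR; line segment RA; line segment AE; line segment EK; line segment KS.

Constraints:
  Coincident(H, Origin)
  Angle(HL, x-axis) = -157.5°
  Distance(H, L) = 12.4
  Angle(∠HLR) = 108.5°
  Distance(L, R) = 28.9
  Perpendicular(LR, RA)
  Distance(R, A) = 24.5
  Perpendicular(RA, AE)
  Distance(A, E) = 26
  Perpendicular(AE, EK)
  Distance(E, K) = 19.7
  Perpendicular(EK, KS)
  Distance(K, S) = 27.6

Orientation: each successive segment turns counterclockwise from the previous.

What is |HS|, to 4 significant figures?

35.13

H is at the origin; HL runs at -157.5° with length 12.4, so L = (-11.46, -4.745). ∠HLR = 108.5° gives LR at -86.00° from the x-axis; with |LR| = 28.9, R = (-9.440, -33.57). LR ⟂ RA, so RA runs at 4.000°; with |RA| = 24.5, A = (15.00, -31.87). RA ⟂ AE, so AE runs at 94.00°; with |AE| = 26.0, E = (13.19, -5.929). The perpendicularity gives EK at right angles to AE, so EK runs at -176.0°; with |EK| = 19.7, K = (-6.466, -7.303). EK is perpendicular to KS, so KS runs at -86.00°; with |KS| = 27.6, S = (-4.540, -34.84). Then |HS| = |S − H| = 35.13.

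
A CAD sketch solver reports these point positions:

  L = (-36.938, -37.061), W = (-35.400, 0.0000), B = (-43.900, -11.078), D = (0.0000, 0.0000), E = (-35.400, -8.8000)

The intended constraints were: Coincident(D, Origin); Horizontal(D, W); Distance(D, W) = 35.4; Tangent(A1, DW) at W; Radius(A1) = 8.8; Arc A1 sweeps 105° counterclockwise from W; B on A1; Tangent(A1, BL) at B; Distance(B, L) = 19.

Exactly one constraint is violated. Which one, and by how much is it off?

Distance(B, L) = 19 — off by 7.90.

D = (0.00, 0.00) ✓; D.y = 0.00, W.y = 0.00 ✓; |DW| = 35.40 ✓; ∠(EW, WD) = 90.00° ✓; |EW| = 8.800 ✓; bearing(E→B) − bearing(E→W) = 105.0° ✓; |EB| = 8.800 ✓; ∠(EB, BL) = 90.00° ✓; |BL| = 26.90 ✗.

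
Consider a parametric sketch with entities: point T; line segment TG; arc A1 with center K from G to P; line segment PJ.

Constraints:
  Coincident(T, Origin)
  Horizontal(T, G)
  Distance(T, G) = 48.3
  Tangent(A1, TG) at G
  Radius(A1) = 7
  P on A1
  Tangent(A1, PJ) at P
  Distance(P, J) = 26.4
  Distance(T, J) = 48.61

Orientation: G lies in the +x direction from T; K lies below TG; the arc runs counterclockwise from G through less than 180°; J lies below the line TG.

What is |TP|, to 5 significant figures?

41.809

Checks: |KP| = 7.000 ✓; ∠(KP, PJ) = 90.00° ✓; |PJ| = 26.40 ✓; |TJ| = 48.61 ✓.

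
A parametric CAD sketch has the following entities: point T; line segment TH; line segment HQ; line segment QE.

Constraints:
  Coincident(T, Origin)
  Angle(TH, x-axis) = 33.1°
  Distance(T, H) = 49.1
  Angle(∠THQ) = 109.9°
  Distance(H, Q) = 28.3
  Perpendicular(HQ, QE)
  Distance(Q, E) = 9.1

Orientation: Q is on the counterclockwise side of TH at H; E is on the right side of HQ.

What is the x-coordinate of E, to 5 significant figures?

43.529

T is at the origin; TH runs at 33.1° with length 49.1, so H = 49.1·(cos 33.1°, sin 33.1°) = (41.132, 26.814). ∠THQ = 109.9°, so HQ runs at 33.1° + (180° − 109.9°) = 103.20° from the x-axis; with |HQ| = 28.3, Q = H + 28.3·(cos 103.20°, sin 103.20°) = (34.670, 54.366). HQ ⟂ QE; with |QE| = 9.1 on the right of HQ, E = Q + 9.1·(0.97358, 0.22835) = (43.529, 56.444). So E.x = 43.529.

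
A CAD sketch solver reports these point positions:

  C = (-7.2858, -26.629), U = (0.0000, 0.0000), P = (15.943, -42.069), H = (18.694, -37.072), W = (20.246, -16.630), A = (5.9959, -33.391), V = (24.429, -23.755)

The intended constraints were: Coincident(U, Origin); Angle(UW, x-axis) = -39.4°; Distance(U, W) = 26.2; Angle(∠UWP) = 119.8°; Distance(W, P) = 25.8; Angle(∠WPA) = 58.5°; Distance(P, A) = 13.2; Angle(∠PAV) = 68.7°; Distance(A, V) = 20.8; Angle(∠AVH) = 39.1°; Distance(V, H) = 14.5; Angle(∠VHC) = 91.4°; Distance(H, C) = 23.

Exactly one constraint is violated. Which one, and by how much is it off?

Distance(H, C) = 23 — off by 5.00.

U = (0.00, 0.00) ✓; UW at -39.40° ✓; |UW| = 26.20 ✓; ∠UWP = 119.8° ✓; |WP| = 25.80 ✓; ∠WPA = 58.50° ✓; |PA| = 13.20 ✓; ∠PAV = 68.70° ✓; |AV| = 20.80 ✓; ∠AVH = 39.10° ✓; |VH| = 14.50 ✓; ∠VHC = 91.40° ✓; |HC| = 28.00 ✗.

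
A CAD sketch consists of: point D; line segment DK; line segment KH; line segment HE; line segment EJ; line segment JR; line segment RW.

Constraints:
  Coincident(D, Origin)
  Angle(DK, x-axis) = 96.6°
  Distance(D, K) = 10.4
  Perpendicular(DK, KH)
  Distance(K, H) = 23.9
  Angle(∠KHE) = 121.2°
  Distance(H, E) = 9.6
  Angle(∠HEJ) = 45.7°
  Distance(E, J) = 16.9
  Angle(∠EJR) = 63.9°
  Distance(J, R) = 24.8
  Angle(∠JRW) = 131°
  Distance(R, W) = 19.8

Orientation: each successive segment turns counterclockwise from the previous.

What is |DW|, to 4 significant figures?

54.41

D is at the origin; DK runs at 96.6° with length 10.4, so K = (-1.195, 10.33). DK ⟂ KH, so KH runs at -173.4°; with |KH| = 23.9, H = (-24.94, 7.584). ∠KHE = 121.2° gives HE at -114.6° from the x-axis; with |HE| = 9.6, E = (-28.93, -1.145). ∠HEJ = 45.7° gives EJ at 19.70° from the x-axis; with |EJ| = 16.9, J = (-13.02, 4.552). ∠EJR = 63.9° gives JR at 135.8° from the x-axis; with |JR| = 24.8, R = (-30.80, 21.84). ∠JRW = 131.0° gives RW at -175.2° from the x-axis; with |RW| = 19.8, W = (-50.53, 20.19). Then |DW| = |W − D| = 54.41.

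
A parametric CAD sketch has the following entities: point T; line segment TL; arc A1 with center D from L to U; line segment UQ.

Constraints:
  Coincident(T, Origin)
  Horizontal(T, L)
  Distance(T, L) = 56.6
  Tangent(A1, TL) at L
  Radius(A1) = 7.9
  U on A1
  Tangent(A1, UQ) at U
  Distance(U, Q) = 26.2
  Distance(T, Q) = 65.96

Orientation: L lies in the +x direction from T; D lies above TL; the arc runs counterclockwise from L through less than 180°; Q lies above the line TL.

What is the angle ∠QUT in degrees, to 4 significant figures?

80.67°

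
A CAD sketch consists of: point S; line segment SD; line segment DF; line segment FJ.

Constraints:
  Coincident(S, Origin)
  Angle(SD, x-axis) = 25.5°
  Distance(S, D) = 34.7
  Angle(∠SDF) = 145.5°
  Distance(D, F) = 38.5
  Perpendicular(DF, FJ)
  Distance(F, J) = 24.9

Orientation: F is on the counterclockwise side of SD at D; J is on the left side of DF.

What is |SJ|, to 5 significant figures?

67.302

∠SDF = 145.5°, so DF runs at 25.5° + (180° − 145.5°) = 60.000° from the x-axis; with |DF| = 38.5, F = D + 38.5·(cos 60.000°, sin 60.000°) = (50.570, 48.281). DF is perpendicular to FJ; with |FJ| = 24.9 on the left of DF, J = F + 24.9·(-0.86603, 0.50000) = (29.006, 60.731). Then |SJ| = |J − S| = 67.302.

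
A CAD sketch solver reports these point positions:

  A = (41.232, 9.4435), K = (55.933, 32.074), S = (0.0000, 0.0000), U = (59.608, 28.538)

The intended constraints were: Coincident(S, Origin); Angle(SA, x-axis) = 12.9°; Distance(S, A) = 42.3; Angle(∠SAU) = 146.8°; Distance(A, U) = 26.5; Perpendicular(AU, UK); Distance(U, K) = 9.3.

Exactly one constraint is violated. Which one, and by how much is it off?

Distance(U, K) = 9.3 — off by 4.20.

S = (0.00, 0.00) ✓; SA at 12.90° ✓; |SA| = 42.30 ✓; ∠SAU = 146.8° ✓; |AU| = 26.50 ✓; ∠(AU, UK) = 90.01° ✓; |UK| = 5.100 ✗.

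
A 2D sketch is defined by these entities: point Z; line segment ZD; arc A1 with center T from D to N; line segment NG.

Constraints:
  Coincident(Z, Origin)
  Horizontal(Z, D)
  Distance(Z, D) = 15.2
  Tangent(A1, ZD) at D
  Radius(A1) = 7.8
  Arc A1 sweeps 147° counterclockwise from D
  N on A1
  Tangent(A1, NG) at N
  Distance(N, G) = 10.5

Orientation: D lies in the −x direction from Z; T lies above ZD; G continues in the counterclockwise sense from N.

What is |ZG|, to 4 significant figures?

28.16

On A1, D sits at bearing -90° from T; a 147° counterclockwise sweep puts N at bearing 57°, so N = T + 7.8·(cos 57°, sin 57°) = (-10.95, 14.34). The tangent condition forces TN to be normal to NG, so NG runs along (−sin 57°, cos 57°); with |NG| = 10.5, G = (-19.76, 20.06). Then |ZG| = |G − Z| = 28.16.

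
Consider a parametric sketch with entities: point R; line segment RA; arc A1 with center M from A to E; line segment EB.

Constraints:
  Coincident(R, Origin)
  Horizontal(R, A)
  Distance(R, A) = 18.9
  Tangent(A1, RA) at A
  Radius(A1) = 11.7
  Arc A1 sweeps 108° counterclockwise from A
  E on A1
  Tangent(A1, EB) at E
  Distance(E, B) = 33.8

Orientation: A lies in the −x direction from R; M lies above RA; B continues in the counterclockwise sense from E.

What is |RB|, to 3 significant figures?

50.8

On A1, A sits at bearing -90° from M; a 108° counterclockwise sweep puts E at bearing 18°, so E = M + 11.7·(cos 18°, sin 18°) = (-7.77, 15.3). Tangency of A1 to EB means the radius ME is perpendicular to EB, so EB runs along (−sin 18°, cos 18°); with |EB| = 33.8, B = (-18.2, 47.5). Then |RB| = |B − R| = 50.8.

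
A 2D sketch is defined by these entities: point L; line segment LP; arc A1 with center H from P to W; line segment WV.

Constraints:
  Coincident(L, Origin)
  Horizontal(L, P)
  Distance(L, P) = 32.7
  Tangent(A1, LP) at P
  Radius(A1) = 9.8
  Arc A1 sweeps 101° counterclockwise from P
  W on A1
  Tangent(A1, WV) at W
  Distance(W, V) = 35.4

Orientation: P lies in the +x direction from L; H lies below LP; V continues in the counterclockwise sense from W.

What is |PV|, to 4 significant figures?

46.51

On A1, P sits at bearing 90° from H; a 101° counterclockwise sweep puts W at bearing 191°, so W = H + 9.8·(cos 191°, sin 191°) = (23.08, -11.67). Since A1 is tangent to WV there, HW ⟂ WV, so WV runs along (−sin 191°, cos 191°); with |WV| = 35.4, V = (29.83, -46.42). Then |PV| = |V − P| = 46.51.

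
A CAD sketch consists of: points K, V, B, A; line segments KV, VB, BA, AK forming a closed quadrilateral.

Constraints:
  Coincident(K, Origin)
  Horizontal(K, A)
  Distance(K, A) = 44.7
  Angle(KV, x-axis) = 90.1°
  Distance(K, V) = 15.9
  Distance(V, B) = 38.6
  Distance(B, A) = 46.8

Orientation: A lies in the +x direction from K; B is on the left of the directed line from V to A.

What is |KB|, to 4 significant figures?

51.13

K is at the origin; K and A share the same y with |KA| = 44.7 and A in +x, so A = (44.7, 0). KV runs at 90.1° with |KV| = 15.9, so V = (-0.02775, 15.90). B is determined by |VB| = 38.6 and |BA| = 46.8 together: it lies at the intersection of circle(V, 38.6) and circle(A, 46.8). With |VA| = 47.47, the foot of the radical line on VA is 16.36 from V and the perpendicular offset is √(38.6² − 16.36²) = 34.96. Taking the left-of-VA solution: B = (27.10, 43.36).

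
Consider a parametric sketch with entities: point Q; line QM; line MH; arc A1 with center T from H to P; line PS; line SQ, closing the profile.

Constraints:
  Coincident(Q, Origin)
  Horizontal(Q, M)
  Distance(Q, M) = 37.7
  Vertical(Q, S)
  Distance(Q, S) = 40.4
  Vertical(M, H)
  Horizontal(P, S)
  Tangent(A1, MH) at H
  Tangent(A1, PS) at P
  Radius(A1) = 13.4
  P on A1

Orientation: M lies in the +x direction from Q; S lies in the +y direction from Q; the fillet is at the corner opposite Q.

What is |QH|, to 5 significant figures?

46.371

Q is at the origin; QM is horizontal with |QM| = 37.7 and M on the +x side, so M = (37.700, 0.0000). Q and S share the same x with |QS| = 40.4 and S on the +y side, so S = (0.0000, 40.400). The virtual corner opposite Q is at (37.700, 40.400). The tangent condition forces TH to be normal to MH and the tangent condition forces TP to be normal to PS, with radius 13.4, so the center T sits 13.4 in from both sides at T = (24.300, 27.000). That places the tangent points at H = (37.700, 27.000) on MH and P = (24.300, 40.400) on PS. Then |QH| = |H − Q| = 46.371.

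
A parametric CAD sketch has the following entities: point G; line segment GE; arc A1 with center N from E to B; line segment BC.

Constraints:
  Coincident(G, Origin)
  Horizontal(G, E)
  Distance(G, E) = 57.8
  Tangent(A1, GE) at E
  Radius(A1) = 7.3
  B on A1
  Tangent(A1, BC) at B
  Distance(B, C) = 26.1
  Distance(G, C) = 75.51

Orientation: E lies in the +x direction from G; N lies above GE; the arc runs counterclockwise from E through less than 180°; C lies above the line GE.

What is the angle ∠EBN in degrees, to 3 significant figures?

48.5°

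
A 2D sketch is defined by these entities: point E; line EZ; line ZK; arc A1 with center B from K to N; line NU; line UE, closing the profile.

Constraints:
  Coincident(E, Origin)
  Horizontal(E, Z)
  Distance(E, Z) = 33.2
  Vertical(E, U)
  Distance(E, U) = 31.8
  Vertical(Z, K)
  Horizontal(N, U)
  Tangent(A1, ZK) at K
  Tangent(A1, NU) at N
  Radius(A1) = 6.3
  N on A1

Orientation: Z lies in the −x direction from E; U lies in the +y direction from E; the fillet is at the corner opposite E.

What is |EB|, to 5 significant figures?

37.066

E is at the origin; E and Z share the same y with |EZ| = 33.2 and Z on the −x side, so Z = (-33.200, 0.0000). EU is vertical with |EU| = 31.8 and U on the +y side, so U = (0.0000, 31.800). The virtual corner opposite E is at (-33.200, 31.800). The tangent condition forces BK to be normal to ZK and tangency of A1 to NU means the radius BN is perpendicular to NU, with radius 6.3, so the center B sits 6.3 in from both sides at B = (-26.900, 25.500). Then |EB| = |B − E| = 37.066.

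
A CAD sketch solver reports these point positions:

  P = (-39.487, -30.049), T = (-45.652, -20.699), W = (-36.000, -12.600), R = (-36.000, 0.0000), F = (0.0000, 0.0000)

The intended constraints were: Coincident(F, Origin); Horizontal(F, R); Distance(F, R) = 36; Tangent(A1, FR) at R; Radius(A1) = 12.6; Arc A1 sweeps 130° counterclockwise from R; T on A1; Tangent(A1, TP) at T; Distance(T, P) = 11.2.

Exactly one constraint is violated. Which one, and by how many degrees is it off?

Tangent(A1, TP) at T — off by 6.60°.

F = (0.00, 0.00) ✓; F.y = 0.00, R.y = 0.00 ✓; |FR| = 36.00 ✓; ∠(WR, RF) = 90.00° ✓; |WR| = 12.60 ✓; bearing(W→T) − bearing(W→R) = 130.0° ✓; |WT| = 12.60 ✓; ∠(WT, TP) = 96.60° ✗; |TP| = 11.20 ✓.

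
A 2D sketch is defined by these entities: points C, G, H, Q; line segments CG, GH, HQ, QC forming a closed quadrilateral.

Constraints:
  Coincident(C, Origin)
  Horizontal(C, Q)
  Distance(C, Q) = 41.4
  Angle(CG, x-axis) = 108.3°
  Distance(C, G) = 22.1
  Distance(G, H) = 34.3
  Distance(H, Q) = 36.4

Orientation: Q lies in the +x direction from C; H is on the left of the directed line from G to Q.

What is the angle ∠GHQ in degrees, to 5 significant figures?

96.334°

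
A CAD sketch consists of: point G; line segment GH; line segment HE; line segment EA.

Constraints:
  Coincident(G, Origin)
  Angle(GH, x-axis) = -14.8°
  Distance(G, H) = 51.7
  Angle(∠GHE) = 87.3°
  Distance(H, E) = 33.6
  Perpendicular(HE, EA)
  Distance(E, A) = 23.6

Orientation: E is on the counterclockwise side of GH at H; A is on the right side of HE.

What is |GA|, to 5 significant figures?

81.441

G is at the origin; GH runs at -14.8° with length 51.7, so H = 51.7·(cos -14.8°, sin -14.8°) = (49.985, -13.207). ∠GHE = 87.3°, so HE runs at -14.8° + (180° − 87.3°) = 77.900° from the x-axis; with |HE| = 33.6, E = H + 33.6·(cos 77.900°, sin 77.900°) = (57.028, 19.647). HE ⟂ EA; with |EA| = 23.6 on the right of HE, A = E + 23.6·(0.97778, -0.20962) = (80.104, 14.700). Then |GA| = |A − G| = 81.441.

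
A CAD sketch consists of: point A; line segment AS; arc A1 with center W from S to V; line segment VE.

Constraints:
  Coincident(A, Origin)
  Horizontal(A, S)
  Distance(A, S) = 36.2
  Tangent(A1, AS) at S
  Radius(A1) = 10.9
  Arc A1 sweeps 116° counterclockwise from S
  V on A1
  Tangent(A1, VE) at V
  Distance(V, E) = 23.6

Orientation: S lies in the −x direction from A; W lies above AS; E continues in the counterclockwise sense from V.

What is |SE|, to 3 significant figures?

36.9

A is at the origin; AS is horizontal with |AS| = 36.2 and S on the −x side, so S = (-36.2, 0.00). The tangent condition forces WS to be normal to AS, so W = S + (0, 10.9) = (-36.2, 10.9). On A1, S sits at bearing -90° from W; a 116° counterclockwise sweep puts V at bearing 26°, so V = W + 10.9·(cos 26°, sin 26°) = (-26.4, 15.7). A1 meets VE tangentially, so WV is at right angles to VE, so VE runs along (−sin 26°, cos 26°); with |VE| = 23.6, E = (-36.7, 36.9). Then |SE| = |E − S| = 36.9.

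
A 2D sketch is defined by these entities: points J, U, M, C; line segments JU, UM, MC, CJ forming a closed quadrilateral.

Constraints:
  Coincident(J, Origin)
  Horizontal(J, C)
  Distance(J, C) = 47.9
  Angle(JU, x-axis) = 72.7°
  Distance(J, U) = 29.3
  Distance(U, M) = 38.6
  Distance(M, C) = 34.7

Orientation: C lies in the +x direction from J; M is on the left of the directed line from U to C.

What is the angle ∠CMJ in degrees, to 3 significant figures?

55.4°

J is at the origin; JC is horizontal with |JC| = 47.9 and C in +x, so C = (47.9, 0). JU runs at 72.7° with |JU| = 29.3, so U = (8.71, 28.0). M is determined by |UM| = 38.6 and |MC| = 34.7 together: it lies at the intersection of circle(U, 38.6) and circle(C, 34.7). With |UC| = 48.1, the foot of the radical line on UC is 27.0 from U and the perpendicular offset is √(38.6² − 27.0²) = 27.5. Taking the left-of-UC solution: M = (46.7, 34.7).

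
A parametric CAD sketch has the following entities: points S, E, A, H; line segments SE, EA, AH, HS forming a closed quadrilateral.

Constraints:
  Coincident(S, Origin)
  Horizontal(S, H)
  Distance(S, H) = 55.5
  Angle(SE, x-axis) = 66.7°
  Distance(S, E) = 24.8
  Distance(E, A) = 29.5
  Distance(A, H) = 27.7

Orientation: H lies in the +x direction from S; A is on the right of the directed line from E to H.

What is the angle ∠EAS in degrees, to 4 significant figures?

51.18°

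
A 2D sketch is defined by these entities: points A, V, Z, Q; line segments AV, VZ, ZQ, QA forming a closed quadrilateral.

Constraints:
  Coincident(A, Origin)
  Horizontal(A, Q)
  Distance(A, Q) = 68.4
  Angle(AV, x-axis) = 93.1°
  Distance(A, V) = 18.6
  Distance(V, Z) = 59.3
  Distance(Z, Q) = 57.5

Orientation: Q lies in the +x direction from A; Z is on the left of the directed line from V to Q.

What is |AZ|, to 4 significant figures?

71.12

A is at the origin; A and Q share the same y with |AQ| = 68.4 and Q in +x, so Q = (68.4, 0). AV runs at 93.1° with |AV| = 18.6, so V = (-1.006, 18.57). Z is determined by |VZ| = 59.3 and |ZQ| = 57.5 together: it lies at the intersection of circle(V, 59.3) and circle(Q, 57.5). With |VQ| = 71.85, the foot of the radical line on VQ is 37.39 from V and the perpendicular offset is √(59.3² − 37.39²) = 46.03. Taking the left-of-VQ solution: Z = (47.01, 53.37).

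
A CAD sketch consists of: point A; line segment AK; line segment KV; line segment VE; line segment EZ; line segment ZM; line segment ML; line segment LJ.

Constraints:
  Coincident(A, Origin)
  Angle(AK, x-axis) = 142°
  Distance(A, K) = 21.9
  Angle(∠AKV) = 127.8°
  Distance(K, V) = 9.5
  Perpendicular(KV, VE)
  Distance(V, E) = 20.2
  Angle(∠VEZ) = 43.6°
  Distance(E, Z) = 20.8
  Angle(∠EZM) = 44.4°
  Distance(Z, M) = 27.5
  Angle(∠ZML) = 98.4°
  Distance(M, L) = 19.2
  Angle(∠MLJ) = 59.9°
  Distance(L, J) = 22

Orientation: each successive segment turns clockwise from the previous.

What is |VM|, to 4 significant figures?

14.48

A is at the origin; AK runs at 142.0° with length 21.9, so K = (-17.26, 13.48). ∠AKV = 127.8° gives KV at 89.80° from the x-axis; with |KV| = 9.5, V = (-17.22, 22.98). KV is perpendicular to VE, so VE runs at -0.2000°; with |VE| = 20.2, E = (2.976, 22.91). ∠VEZ = 43.6° gives EZ at -136.6° from the x-axis; with |EZ| = 20.8, Z = (-12.14, 8.621). ∠EZM = 44.4° gives ZM at 87.80° from the x-axis; with |ZM| = 27.5, M = (-11.08, 36.10). Then |VM| = |M − V| = 14.48.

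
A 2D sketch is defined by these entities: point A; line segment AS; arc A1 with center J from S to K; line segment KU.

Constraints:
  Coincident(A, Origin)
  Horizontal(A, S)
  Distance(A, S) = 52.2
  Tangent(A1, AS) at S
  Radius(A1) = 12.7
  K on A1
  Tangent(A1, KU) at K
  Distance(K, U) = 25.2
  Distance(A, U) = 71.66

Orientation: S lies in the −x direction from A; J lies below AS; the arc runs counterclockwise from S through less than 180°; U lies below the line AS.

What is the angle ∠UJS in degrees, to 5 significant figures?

165.05°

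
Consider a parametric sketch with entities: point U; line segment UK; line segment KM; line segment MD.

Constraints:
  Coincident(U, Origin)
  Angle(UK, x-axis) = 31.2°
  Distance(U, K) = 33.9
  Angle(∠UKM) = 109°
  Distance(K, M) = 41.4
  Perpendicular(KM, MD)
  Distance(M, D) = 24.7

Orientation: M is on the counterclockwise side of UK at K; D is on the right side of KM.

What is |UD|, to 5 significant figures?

77.269

U is at the origin; UK runs at 31.2° with length 33.9, so K = 33.9·(cos 31.2°, sin 31.2°) = (28.997, 17.561). ∠UKM = 109.0°, so KM runs at 31.2° + (180° − 109.0°) = 102.20° from the x-axis; with |KM| = 41.4, M = K + 41.4·(cos 102.20°, sin 102.20°) = (20.248, 58.026). KM ⟂ MD; with |MD| = 24.7 on the right of KM, D = M + 24.7·(0.97742, 0.21132) = (44.390, 63.246). Then |UD| = |D − U| = 77.269.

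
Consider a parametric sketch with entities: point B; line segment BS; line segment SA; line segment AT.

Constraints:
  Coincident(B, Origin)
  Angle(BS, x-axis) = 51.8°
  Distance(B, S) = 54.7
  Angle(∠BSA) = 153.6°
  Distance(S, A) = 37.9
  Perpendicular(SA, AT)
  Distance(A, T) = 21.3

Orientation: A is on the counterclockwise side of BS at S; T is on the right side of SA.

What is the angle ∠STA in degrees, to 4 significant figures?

60.66°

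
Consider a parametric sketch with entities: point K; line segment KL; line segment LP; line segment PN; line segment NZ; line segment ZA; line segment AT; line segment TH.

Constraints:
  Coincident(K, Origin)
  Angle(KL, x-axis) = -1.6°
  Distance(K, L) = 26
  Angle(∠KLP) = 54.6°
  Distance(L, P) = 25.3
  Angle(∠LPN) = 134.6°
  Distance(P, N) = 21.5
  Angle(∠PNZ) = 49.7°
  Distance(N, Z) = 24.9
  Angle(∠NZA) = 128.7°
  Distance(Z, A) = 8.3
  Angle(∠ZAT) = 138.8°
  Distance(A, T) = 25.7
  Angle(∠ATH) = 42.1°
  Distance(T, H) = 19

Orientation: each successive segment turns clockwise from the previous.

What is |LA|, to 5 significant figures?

14.881

K is at the origin; KL runs at -1.6° with length 26.0, so L = (25.990, -0.72596). ∠KLP = 54.6° gives LP at -127.00° from the x-axis; with |LP| = 25.3, P = (10.764, -20.931). ∠LPN = 134.6° gives PN at -172.40° from the x-axis; with |PN| = 21.5, N = (-10.547, -23.775). ∠PNZ = 49.7° gives NZ at 57.300° from the x-axis; with |NZ| = 24.9, Z = (2.9048, -2.8213). ∠NZA = 128.7° gives ZA at 6.0000° from the x-axis; with |ZA| = 8.3, A = (11.159, -1.9537). Then |LA| = |A − L| = 14.881.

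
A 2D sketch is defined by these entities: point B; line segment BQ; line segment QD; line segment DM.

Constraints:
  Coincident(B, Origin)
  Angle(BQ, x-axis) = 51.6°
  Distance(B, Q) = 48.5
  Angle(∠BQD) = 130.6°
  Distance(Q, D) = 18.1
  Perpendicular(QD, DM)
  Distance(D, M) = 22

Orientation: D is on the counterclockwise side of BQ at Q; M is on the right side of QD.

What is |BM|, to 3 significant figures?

77.0

B is at the origin; BQ runs at 51.6° with length 48.5, so Q = 48.5·(cos 51.6°, sin 51.6°) = (30.1, 38.0). ∠BQD = 130.6°, so QD runs at 51.6° + (180° − 130.6°) = 101° from the x-axis; with |QD| = 18.1, D = Q + 18.1·(cos 101°, sin 101°) = (26.7, 55.8). QD ⟂ DM; with |DM| = 22.0 on the right of QD, M = D + 22.0·(0.982, 0.191) = (48.3, 60.0). Then |BM| = |M − B| = 77.0.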